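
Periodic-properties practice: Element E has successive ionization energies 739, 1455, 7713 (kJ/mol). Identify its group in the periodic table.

Look for the largest jump between consecutive ionization energies: IE3/IE2 ≈ 5.3, far larger than any earlier ratio.
That jump marks the point where a core electron is being removed. So the atom has 2 valence electrons.
A main-group element with 2 valence electrons is in group 2.

Group 2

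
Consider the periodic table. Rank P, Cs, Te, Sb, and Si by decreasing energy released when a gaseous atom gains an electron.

Si is in period 3, group 14; P is in period 3, group 15; Sb is in period 5, group 15; Te is in period 5, group 16; Cs is in period 6, group 1.
Adding an electron releases more energy for atoms nearer the top right (short of the noble gases).
These span different periods and groups, so the two trends combine.
P > Cs: relative to Cs, both the across-period and down-group shifts push P's electron affinity up.
Sb > P: this pair runs against the simple trend — see the exception note.
Si > Sb: period and group pull opposite ways; the down-group shift dominates (134 vs 103 kJ/mol).
Te > Si: the two effects oppose for this pair; the across-period effect wins (190 vs 134 kJ/mol).
Note the exception: Sb has a higher electron affinity than P, contrary to the simple trend — both are half-filled np³, but the pairing/repulsion penalty for the added electron shrinks as the p orbitals become larger and more diffuse down the group, and for Sb that outweighs the weaker nuclear attraction.
Note the exception: Si has a higher electron affinity than P, contrary to the simple trend — adding an electron to P's half-filled 3p³ is unfavourable, so Si (3p²) has the more exothermic EA.
Tabulated electron affinity (kJ/mol): Si 134, P 72, Sb 103, Te 190, Cs 46.
So from highest to lowest: Te > Si > Sb > P > Cs.

Te > Si > Sb > P > Cs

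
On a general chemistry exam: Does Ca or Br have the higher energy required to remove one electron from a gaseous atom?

Removing the outermost electron gets harder across a period and easier down a group.
All lie in period 4, so first ionization energy increases left to right.
So Br has the higher energy required to remove one electron from a gaseous atom (Br > Ca).

Br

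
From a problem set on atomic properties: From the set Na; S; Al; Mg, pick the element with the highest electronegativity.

Na is in period 3, group 1; Mg is in period 3, group 2; Al is in period 3, group 13; S is in period 3, group 16.
Electronegativity increases across a period and decreases down a group, tracking effective nuclear charge and atomic size.
All lie in period 3, so electronegativity increases left to right.
The highest electronegativity among these belongs to S.

S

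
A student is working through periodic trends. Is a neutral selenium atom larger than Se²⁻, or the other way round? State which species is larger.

Se²⁻

Forming Se²⁻ adds 2 electrons to Se. More electron–electron repulsion in the same shell, with unchanged nuclear charge, lets the cloud expand.
An anion is larger than its parent atom: Se²⁻ > Se.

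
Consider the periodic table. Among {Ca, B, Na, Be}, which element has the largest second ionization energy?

Na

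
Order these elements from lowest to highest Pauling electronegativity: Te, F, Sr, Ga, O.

Sr < Ga < Te < O < F

O is in period 2, group 16; F is in period 2, group 17; Ga is in period 4, group 13; Sr is in period 5, group 2; Te is in period 5, group 16.
Electronegativity increases across a period and decreases down a group, tracking effective nuclear charge and atomic size.
These span different periods and groups, so the two trends combine.
Ga > Sr: relative to Sr, both the across-period and down-group shifts push Ga's electronegativity up.
Te > Ga: the two effects oppose for this pair; the across-period effect wins (2.10 vs 1.81).
O > Te: they share group 16; the group trend gives O the larger value.
F > O: both are in period 2; the period trend gives F the larger value.
For reference (Pauling): O 3.44, F 3.98, Ga 1.81, Sr 0.95, Te 2.10.
So from lowest to highest: Sr < Ga < Te < O < F.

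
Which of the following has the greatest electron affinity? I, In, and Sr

I

EA tends to increase across a period and decrease down a group, though the pattern is less regular than for IE or radius.
All lie in period 5, so electron affinity increases left to right.
The greatest electron affinity among these belongs to I.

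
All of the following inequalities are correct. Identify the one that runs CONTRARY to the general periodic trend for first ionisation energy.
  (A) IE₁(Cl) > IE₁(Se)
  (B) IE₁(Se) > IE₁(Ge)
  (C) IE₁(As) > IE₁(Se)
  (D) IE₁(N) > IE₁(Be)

(C)

The general trend: first ionisation energy increases across a period and decreases down a group.
(A) Cl (period 3, group 17) vs Se (period 4, group 16): the stated order agrees with the simple trend.
(B) Se (period 4, group 16) vs Ge (period 4, group 14): the stated order agrees with the simple trend.
(C) As (period 4, group 15) vs Se (period 4, group 16): the stated order contradicts the simple trend.
(D) N (period 2, group 15) vs Be (period 2, group 2): the stated order agrees with the simple trend.
The exception is (C): Se (4p⁴) ionizes more easily than half-filled As (4p³).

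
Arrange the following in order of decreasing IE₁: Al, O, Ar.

O is in period 2, group 16; Al is in period 3, group 13; Ar is in period 3, group 18.
Removing the outermost electron gets harder across a period and easier down a group.
Here both period and group differ, so the two effects have to be weighed against each other.
O > Al: relative to Al, both the across-period and down-group shifts push O's first ionization energy up.
Ar > O: period and group pull opposite ways; the across-period shift dominates (1521 vs 1314 kJ/mol).
For reference (kJ/mol): O 1314, Al 578, Ar 1521.
So from highest to lowest: Ar > O > Al.

Ar > O > Al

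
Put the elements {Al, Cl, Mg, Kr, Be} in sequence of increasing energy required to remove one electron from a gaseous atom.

Be is in period 2, group 2; Mg is in period 3, group 2; Al is in period 3, group 13; Cl is in period 3, group 17; Kr is in period 4, group 18.
Across a period the outer electron is held more tightly (higher IE₁); down a group it sits in a higher shell, more shielded, and comes off more easily.
Here both period and group differ, so the two effects have to be weighed against each other.
Mg > Al: this pair runs against the simple trend — see the exception note.
Be > Mg: they share group 2; the group trend gives Be the larger value.
Cl > Be: period and group pull opposite ways; the across-period shift dominates (1251 vs 900 kJ/mol).
Kr > Cl: period and group pull opposite ways; the across-period shift dominates (1351 vs 1251 kJ/mol).
Note the exception: Mg has a higher first ionization energy than Al, contrary to the simple trend — Al's single 3p electron is easier to remove than one from Mg's filled 3s².
For reference (kJ/mol): Be 900, Mg 738, Al 578, Cl 1251, Kr 1351.
So from lowest to highest: Al < Mg < Be < Cl < Kr.

Al, Mg, Be, Cl, Kr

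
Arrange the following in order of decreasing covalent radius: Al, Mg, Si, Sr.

Mg is in period 3, group 2; Al is in period 3, group 13; Si is in period 3, group 14; Sr is in period 5, group 2.
Atomic radius shrinks across a period as nuclear charge pulls the same shell inward, and grows down a group as new shells are added.
Here both period and group differ, so the two effects have to be weighed against each other.
Al > Si: Al lies to the left of Si in period 3, so the across-period effect alone puts Al larger.
Mg > Al: both are in period 3; the period trend gives Mg the larger value.
Sr > Mg: they share group 2; the group trend gives Sr the larger value.
Approximate values (pm): Mg 139, Al 126, Si 116, Sr 185.
So from largest to smallest: Sr > Mg > Al > Si.

Sr > Mg > Al > Si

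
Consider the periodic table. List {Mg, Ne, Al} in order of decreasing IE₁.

First ionization energy rises across a period (greater Z_eff holds electrons more tightly) and falls down a group (valence electrons are farther from the nucleus).
Here both period and group differ, so the two effects have to be weighed against each other.
Mg > Al: this pair runs against the simple trend — see the exception note.
Ne > Mg: relative to Mg, both the across-period and down-group shifts push Ne's first ionization energy up.
Note the exception: Mg has a higher first ionization energy than Al, contrary to the simple trend — Al's single 3p electron is easier to remove than one from Mg's filled 3s².
For reference (kJ/mol): Ne 2081, Mg 738, Al 578.
So from highest to lowest: Ne > Mg > Al.

Ne > Mg > Al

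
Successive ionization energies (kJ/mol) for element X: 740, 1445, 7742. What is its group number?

Group 2

Look for the largest jump between consecutive ionization energies: IE3/IE2 ≈ 5.4, far larger than any earlier ratio.
That jump marks the point where a core electron is being removed. So the atom has 2 valence electrons.
A main-group element with 2 valence electrons is in group 2.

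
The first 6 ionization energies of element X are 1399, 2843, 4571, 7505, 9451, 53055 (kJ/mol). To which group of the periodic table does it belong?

Look for the largest jump between consecutive ionization energies: IE6/IE5 ≈ 5.6, far larger than any earlier ratio.
That jump marks the point where a core electron is being removed. So the atom has 5 valence electrons.
A main-group element with 5 valence electrons is in group 15.

Group 15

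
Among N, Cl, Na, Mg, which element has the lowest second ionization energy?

IE_2 is the cost of taking one more electron from the +1 cation: N⁺ still has 4 valence electrons; Cl⁺ still has 6 valence electrons; Na⁺ is the bare [Ne] core; Mg⁺ still has 1 valence electron.
Breaking into a closed-shell core is much more expensive than removing a leftover valence electron — Na has the largest IE_2 here.
Valence configurations: N⁺ [He]2s²2p², Cl⁺ [Ne]3s²3p⁴, Mg⁺ [Ne]3s¹.
The numbers (kJ/mol): N 2856, Cl 2298, Na 4562, Mg 1451.
Putting it together, IE_2: Mg < Cl < N < Na.

Mg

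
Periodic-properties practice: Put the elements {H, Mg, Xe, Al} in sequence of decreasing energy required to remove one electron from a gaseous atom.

Across a period the outer electron is held more tightly (higher IE₁); down a group it sits in a higher shell, more shielded, and comes off more easily.
Here both period and group differ, so the two effects have to be weighed against each other.
Mg > Al: this pair runs against the simple trend — see the exception note.
Xe > Mg: period and group pull opposite ways; the across-period shift dominates (1170 vs 738 kJ/mol).
H > Xe: period and group pull opposite ways; the down-group shift dominates (1312 vs 1170 kJ/mol).
Note the exception: Mg has a higher first ionization energy than Al, contrary to the simple trend — Al's single 3p electron is easier to remove than one from Mg's filled 3s².
Approximate values (kJ/mol): H 1312, Mg 738, Al 578, Xe 1170.
So from highest to lowest: H > Xe > Mg > Al.

H, Xe, Mg, Al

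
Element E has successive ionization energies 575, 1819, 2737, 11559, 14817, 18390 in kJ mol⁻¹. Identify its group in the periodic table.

Group 13

Look for the largest jump between consecutive ionization energies: IE4/IE3 ≈ 4.2, far larger than any earlier ratio.
That jump marks the point where a core electron is being removed. So the atom has 3 valence electrons.
A main-group element with 3 valence electrons is in group 13.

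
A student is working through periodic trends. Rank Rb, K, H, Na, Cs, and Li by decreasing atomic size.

Radius decreases left→right (rising Z_eff, same n) and increases top→bottom (higher n).
All are in group 1, so atomic radius increases down the group.
So from largest to smallest: Cs > Rb > K > Na > Li > H.

Cs, Rb, K, Na, Li, H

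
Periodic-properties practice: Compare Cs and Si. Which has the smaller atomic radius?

Si

Si is in period 3, group 14; Cs is in period 6, group 1.
Across a period the added protons contract the valence shell; down a group each new principal shell makes the atom larger.
Here both period and group differ, so the two effects have to be weighed against each other.
Cs > Si: relative to Si, both the across-period and down-group shifts push Cs's atomic radius up.
For reference (pm): Si 116, Cs 232.
So Si has the smaller atomic radius (Si < Cs).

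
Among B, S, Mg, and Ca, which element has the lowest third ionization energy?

S

After 2 electrons have been removed, what remains? B²⁺ still has 1 valence electron; S²⁺ still has 4 valence electrons; Mg²⁺ is the bare [Ne] core; Ca²⁺ is the bare [Ar] core.
Pulling an electron out of a noble-gas core costs far more than removing a remaining valence electron, so Ca and Mg sit at the high end of IE_3.
Valence configurations: B²⁺ [He]2s¹, S²⁺ [Ne]3s²3p².
The numbers (kJ/mol): B 3660, S 3357, Mg 7733, Ca 4912.
Hence IE_3: S < B < Ca < Mg.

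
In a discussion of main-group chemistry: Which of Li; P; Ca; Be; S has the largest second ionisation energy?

Li

Consider each +1 ion: Li⁺ is the bare [He] core; P⁺ still has 4 valence electrons; Ca⁺ still has 1 valence electron; Be⁺ still has 1 valence electron; S⁺ still has 5 valence electrons.
Core electrons are held far more tightly than valence electrons, so Li tops the IE_2 order.
Valence configurations: P⁺ [Ne]3s²3p², Ca⁺ [Ar]4s¹, Be⁺ [He]2s¹, S⁺ [Ne]3s²3p³.
Approximate IE_2 values (kJ/mol): Li 7298, P 1907, Ca 1145, Be 1757, S 2252.
Hence IE_2: Ca < Be < P < S < Li.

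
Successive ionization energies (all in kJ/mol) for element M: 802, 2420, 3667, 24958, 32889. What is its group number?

Group 13

Look for the largest jump between consecutive ionization energies: IE4/IE3 ≈ 6.8, far larger than any earlier ratio.
That jump marks the point where a core electron is being removed. So the atom has 3 valence electrons.
A main-group element with 3 valence electrons is in group 13.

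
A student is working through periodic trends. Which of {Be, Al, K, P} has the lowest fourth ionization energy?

The fourth ionization energy removes an electron from the +3 ion. For each element: Be³⁺ is already 1 electron into the core; Al³⁺ is the bare [Ne] core; K³⁺ is already 2 electrons into the core; P³⁺ still has 2 valence electrons.
Pulling an electron out of a noble-gas core costs far more than removing a remaining valence electron, so K, Al and Be sit at the high end of IE_4.
Tabulated IE_4 (kJ/mol): Be 21007, Al 11577, K 5877, P 4964.
Overall IE_4 order: P < K < Al < Be.

P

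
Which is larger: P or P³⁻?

Forming P³⁻ adds 3 electrons to P. More electron–electron repulsion in the same shell, with unchanged nuclear charge, lets the cloud expand.
An anion is larger than its parent atom: P³⁻ > P.

P³⁻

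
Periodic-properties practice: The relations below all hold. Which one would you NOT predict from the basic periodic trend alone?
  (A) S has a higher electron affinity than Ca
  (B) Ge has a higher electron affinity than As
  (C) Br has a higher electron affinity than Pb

The general trend: electron affinity increases across a period and decreases down a group.
(A) S (period 3, group 16) vs Ca (period 4, group 2): the stated order agrees with the simple trend.
(B) Ge (period 4, group 14) vs As (period 4, group 15): the stated order contradicts the simple trend.
(C) Br (period 4, group 17) vs Pb (period 6, group 14): the stated order agrees with the simple trend.
The exception is (B): adding an electron to As's half-filled 4p³ is unfavourable, so Ge (4p²) has the more exothermic EA.

(B)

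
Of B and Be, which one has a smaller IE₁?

B

Be is in period 2, group 2; B is in period 2, group 13.
First ionization energy rises across a period (greater Z_eff holds electrons more tightly) and falls down a group (valence electrons are farther from the nucleus).
All lie in period 2; the across-period trend (first ionization energy increases left to right) applies, with the exception below.
Note the exception: Be has a higher first ionization energy than B, contrary to the simple trend — removing B's lone 2p electron is easier than breaking Be's filled 2s².
Tabulated first ionization energy (kJ/mol): Be 900, B 801.
So B has the smaller IE₁ (B < Be).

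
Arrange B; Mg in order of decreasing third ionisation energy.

After 2 electrons have been removed, what remains? B²⁺ still has 1 valence electron; Mg²⁺ is the bare [Ne] core.
Breaking into a closed-shell core is much more expensive than removing a leftover valence electron — Mg has the largest IE_3 here.
Approximate IE_3 values (kJ/mol): B 3660, Mg 7733.
Overall IE_3 order: B < Mg.

Mg > B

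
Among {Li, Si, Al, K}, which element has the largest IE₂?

After 1 electron has been removed, what remains? Li⁺ is the bare [He] core; Si⁺ still has 3 valence electrons; Al⁺ still has 2 valence electrons; K⁺ is the bare [Ar] core.
Pulling an electron out of a noble-gas core costs far more than removing a remaining valence electron, so K and Li sit at the high end of IE_2.
Valence configurations: Si⁺ [Ne]3s²3p¹, Al⁺ [Ne]3s².
Si⁺ loses a lone 3p electron whereas Al⁺ must break into a filled 3s² pair, so IE_2(Al) > IE_2(Si) even though Si has the higher nuclear charge.
Tabulated IE_2 (kJ/mol): Li 7298, Si 1577, Al 1817, K 3052.
Overall IE_2 order: Si < Al < K < Li.

Li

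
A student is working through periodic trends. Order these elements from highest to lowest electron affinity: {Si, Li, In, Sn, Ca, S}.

S, Si, Sn, Li, In, Ca

Li is in period 2, group 1; Si is in period 3, group 14; S is in period 3, group 16; Ca is in period 4, group 2; In is in period 5, group 13; Sn is in period 5, group 14.
Adding an electron releases more energy for atoms nearer the top right (short of the noble gases).
Neither a single period nor a single group — weigh both effects.
In > Ca: the two effects oppose for this pair; the across-period effect wins (29 vs 2 kJ/mol).
Li > In: the two effects oppose for this pair; the down-group effect wins (60 vs 29 kJ/mol).
Sn > Li: the two effects oppose for this pair; the across-period effect wins (107 vs 60 kJ/mol).
Si > Sn: they share group 14; the group trend gives Si the larger value.
S > Si: S lies to the right of Si in period 3, so the across-period effect alone puts S higher.
Approximate values (kJ/mol): Li 60, Si 134, S 200, Ca 2, In 29, Sn 107.
So from highest to lowest: S > Si > Sn > Li > In > Ca.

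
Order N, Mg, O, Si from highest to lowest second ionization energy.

Consider each +1 ion: N⁺ still has 4 valence electrons; Mg⁺ still has 1 valence electron; O⁺ still has 5 valence electrons; Si⁺ still has 3 valence electrons.
All are still removing valence electrons, so compare the +1 ions as you would atoms: IE_2 generally rises across a period (higher Z_eff) and falls down a group (larger shell), subject to the usual subshell exceptions.
Valence configurations: N⁺ [He]2s²2p², Mg⁺ [Ne]3s¹, O⁺ [He]2s²2p³, Si⁺ [Ne]3s²3p¹.
Tabulated IE_2 (kJ/mol): N 2856, Mg 1451, O 3388, Si 1577.
Hence IE_2: Mg < Si < N < O.

O, N, Si, Mg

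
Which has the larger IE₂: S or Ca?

IE_2 is the cost of taking one more electron from the +1 cation: S⁺ still has 5 valence electrons; Ca⁺ still has 1 valence electron.
All are still removing valence electrons, so compare the +1 ions as you would atoms: IE_2 generally rises across a period (higher Z_eff) and falls down a group (larger shell), subject to the usual subshell exceptions.
Valence configurations: S⁺ [Ne]3s²3p³, Ca⁺ [Ar]4s¹.
Approximate IE_2 values (kJ/mol): S 2252, Ca 1145.
Putting it together, IE_2: Ca < S.

S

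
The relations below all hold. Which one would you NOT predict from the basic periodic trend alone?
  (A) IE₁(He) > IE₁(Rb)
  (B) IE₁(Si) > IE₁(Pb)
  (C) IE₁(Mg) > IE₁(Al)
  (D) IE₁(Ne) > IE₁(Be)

(C)

The general trend: IE₁ increases across a period and decreases down a group.
(A) He (period 1, group 18) vs Rb (period 5, group 1): the stated order agrees with the simple trend.
(B) Si (period 3, group 14) vs Pb (period 6, group 14): the stated order agrees with the simple trend.
(C) Mg (period 3, group 2) vs Al (period 3, group 13): the stated order contradicts the simple trend.
(D) Ne (period 2, group 18) vs Be (period 2, group 2): the stated order agrees with the simple trend.
The exception is (C): Al's single 3p electron is easier to remove than one from Mg's filled 3s².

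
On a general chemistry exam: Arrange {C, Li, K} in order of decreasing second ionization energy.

The second ionization energy removes an electron from the +1 ion. For each element: C⁺ still has 3 valence electrons; Li⁺ is the bare [He] core; K⁺ is the bare [Ar] core.
Breaking into a closed-shell core is much more expensive than removing a leftover valence electron — K and Li have the largest IE_2 here.
Tabulated IE_2 (kJ/mol): C 2353, Li 7298, K 3052.
Overall IE_2 order: C < K < Li.

Li > K > C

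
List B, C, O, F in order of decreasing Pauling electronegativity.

F > O > C > B

Electronegativity increases across a period and decreases down a group, tracking effective nuclear charge and atomic size.
All lie in period 2, so electronegativity increases left to right.
So from highest to lowest: F > O > C > B.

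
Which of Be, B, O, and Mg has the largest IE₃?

Be

IE_3 is the cost of taking one more electron from the +2 cation: Be²⁺ is the bare [He] core; B²⁺ still has 1 valence electron; O²⁺ still has 4 valence electrons; Mg²⁺ is the bare [Ne] core.
Breaking into a closed-shell core is much more expensive than removing a leftover valence electron — Mg and Be have the largest IE_3 here.
Valence configurations: B²⁺ [He]2s¹, O²⁺ [He]2s²2p².
Tabulated IE_3 (kJ/mol): Be 14849, B 3660, O 5300, Mg 7733.
So the third ionization energies run B < O < Mg < Be.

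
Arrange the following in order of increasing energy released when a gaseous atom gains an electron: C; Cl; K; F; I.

K < C < I < F < Cl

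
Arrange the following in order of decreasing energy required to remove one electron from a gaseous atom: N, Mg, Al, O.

N, O, Mg, Al

N is in period 2, group 15; O is in period 2, group 16; Mg is in period 3, group 2; Al is in period 3, group 13.
First ionization energy rises across a period (greater Z_eff holds electrons more tightly) and falls down a group (valence electrons are farther from the nucleus).
Neither a single period nor a single group — weigh both effects.
Mg > Al: this pair runs against the simple trend — see the exception note.
O > Mg: relative to Mg, both the across-period and down-group shifts push O's first ionization energy up.
N > O: this pair runs against the simple trend — see the exception note.
Note the exception: Mg has a higher first ionization energy than Al, contrary to the simple trend — Al's single 3p electron is easier to remove than one from Mg's filled 3s².
Note the exception: N has a higher first ionization energy than O, contrary to the simple trend — pairing an electron in O's 2p⁴ costs repulsion energy, so O ionizes more easily than half-filled N (2p³).
For reference (kJ/mol): N 1402, O 1314, Mg 738, Al 578.
So from highest to lowest: N > O > Mg > Al.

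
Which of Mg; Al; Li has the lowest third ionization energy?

IE_3 is the cost of taking one more electron from the +2 cation: Mg²⁺ is the bare [Ne] core; Al²⁺ still has 1 valence electron; Li²⁺ is already 1 electron into the core.
Pulling an electron out of a noble-gas core costs far more than removing a remaining valence electron, so Mg and Li sit at the high end of IE_3.
Approximate IE_3 values (kJ/mol): Mg 7733, Al 2745, Li 11815.
Hence IE_3: Al < Mg < Li.

Al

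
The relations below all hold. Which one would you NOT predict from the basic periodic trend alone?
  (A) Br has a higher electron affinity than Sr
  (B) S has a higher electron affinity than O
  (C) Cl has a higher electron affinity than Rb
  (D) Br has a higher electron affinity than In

(B)

The general trend: electron affinity increases across a period and decreases down a group.
(A) Br (period 4, group 17) vs Sr (period 5, group 2): the stated order agrees with the simple trend.
(B) S (period 3, group 16) vs O (period 2, group 16): the stated order contradicts the simple trend.
(C) Cl (period 3, group 17) vs Rb (period 5, group 1): the stated order agrees with the simple trend.
(D) Br (period 4, group 17) vs In (period 5, group 13): the stated order agrees with the simple trend.
The exception is (B): the compact 2p subshell of O repels the added electron more than S's larger 3p does.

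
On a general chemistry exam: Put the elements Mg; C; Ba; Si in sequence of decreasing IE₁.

C > Si > Mg > Ba

C is in period 2, group 14; Mg is in period 3, group 2; Si is in period 3, group 14; Ba is in period 6, group 2.
First ionization energy rises across a period (greater Z_eff holds electrons more tightly) and falls down a group (valence electrons are farther from the nucleus).
Neither a single period nor a single group — weigh both effects.
Mg > Ba: they share group 2; the group trend gives Mg the larger value.
Si > Mg: Si lies to the right of Mg in period 3, so the across-period effect alone puts Si higher.
C > Si: C sits above Si in group 14, so the down-group effect alone puts C higher.
For reference (kJ/mol): C 1086, Mg 738, Si 786, Ba 503.
So from highest to lowest: C > Si > Mg > Ba.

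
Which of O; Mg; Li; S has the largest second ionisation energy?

Li

After 1 electron has been removed, what remains? O⁺ still has 5 valence electrons; Mg⁺ still has 1 valence electron; Li⁺ is the bare [He] core; S⁺ still has 5 valence electrons.
Breaking into a closed-shell core is much more expensive than removing a leftover valence electron — Li has the largest IE_2 here.
Valence configurations: O⁺ [He]2s²2p³, Mg⁺ [Ne]3s¹, S⁺ [Ne]3s²3p³.
The numbers (kJ/mol): O 3388, Mg 1451, Li 7298, S 2252.
So the second ionization energies run Mg < S < O < Li.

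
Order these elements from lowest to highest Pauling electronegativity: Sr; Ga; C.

C is in period 2, group 14; Ga is in period 4, group 13; Sr is in period 5, group 2.
Electronegativity increases across a period and decreases down a group, tracking effective nuclear charge and atomic size.
These span different periods and groups, so the two trends combine.
Ga > Sr: relative to Sr, both the across-period and down-group shifts push Ga's electronegativity up.
C > Ga: relative to Ga, both the across-period and down-group shifts push C's electronegativity up.
Tabulated electronegativity (Pauling): C 2.55, Ga 1.81, Sr 0.95.
So from lowest to highest: Sr < Ga < C.

Sr < Ga < C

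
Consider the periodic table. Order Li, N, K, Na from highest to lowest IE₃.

Li > Na > N > K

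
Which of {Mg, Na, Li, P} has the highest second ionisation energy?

Li

Consider each +1 ion: Mg⁺ still has 1 valence electron; Na⁺ is the bare [Ne] core; Li⁺ is the bare [He] core; P⁺ still has 4 valence electrons.
Pulling an electron out of a noble-gas core costs far more than removing a remaining valence electron, so Na and Li sit at the high end of IE_2.
Valence configurations: Mg⁺ [Ne]3s¹, P⁺ [Ne]3s²3p².
Approximate IE_2 values (kJ/mol): Mg 1451, Na 4562, Li 7298, P 1907.
So the second ionization energies run Mg < P < Na < Li.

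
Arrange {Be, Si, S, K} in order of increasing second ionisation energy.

IE_2 is the cost of taking one more electron from the +1 cation: Be⁺ still has 1 valence electron; Si⁺ still has 3 valence electrons; S⁺ still has 5 valence electrons; K⁺ is the bare [Ar] core.
Pulling an electron out of a noble-gas core costs far more than removing a remaining valence electron, so K sits at the high end of IE_2.
Valence configurations: Be⁺ [He]2s¹, Si⁺ [Ne]3s²3p¹, S⁺ [Ne]3s²3p³.
Approximate IE_2 values (kJ/mol): Be 1757, Si 1577, S 2252, K 3052.
So the second ionization energies run Si < Be < S < K.

Si < Be < S < K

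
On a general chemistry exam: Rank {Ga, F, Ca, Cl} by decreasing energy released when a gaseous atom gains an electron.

F is in period 2, group 17; Cl is in period 3, group 17; Ca is in period 4, group 2; Ga is in period 4, group 13.
Adding an electron releases more energy for atoms nearer the top right (short of the noble gases).
These span different periods and groups, so the two trends combine.
Ga > Ca: Ga lies to the right of Ca in period 4, so the across-period effect alone puts Ga higher.
F > Ga: relative to Ga, both the across-period and down-group shifts push F's electron affinity up.
Cl > F: this pair runs against the simple trend — see the exception note.
Note the exception: Cl has a higher electron affinity than F, contrary to the simple trend — F's small 2p subshell makes the incoming electron feel strong e⁻–e⁻ repulsion, so Cl actually releases more energy on gaining an electron.
Tabulated electron affinity (kJ/mol): F 328, Cl 349, Ca 2, Ga 29.
So from highest to lowest: Cl > F > Ga > Ca.

Cl, F, Ga, Ca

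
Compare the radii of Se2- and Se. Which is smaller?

Forming Se2- adds 2 electrons to Se. More electron–electron repulsion in the same shell, with unchanged nuclear charge, lets the cloud expand.
An anion is larger than its parent atom: Se2- > Se.

Se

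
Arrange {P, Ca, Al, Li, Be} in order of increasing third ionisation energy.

Al < P < Ca < Li < Be

Consider each +2 ion: P²⁺ still has 3 valence electrons; Ca²⁺ is the bare [Ar] core; Al²⁺ still has 1 valence electron; Li²⁺ is already 1 electron into the core; Be²⁺ is the bare [He] core.
Breaking into a closed-shell core is much more expensive than removing a leftover valence electron — Ca, Li and Be have the largest IE_3 here.
Valence configurations: P²⁺ [Ne]3s²3p¹, Al²⁺ [Ne]3s¹.
Approximate IE_3 values (kJ/mol): P 2914, Ca 4912, Al 2745, Li 11815, Be 14849.
Overall IE_3 order: Al < P < Ca < Li < Be.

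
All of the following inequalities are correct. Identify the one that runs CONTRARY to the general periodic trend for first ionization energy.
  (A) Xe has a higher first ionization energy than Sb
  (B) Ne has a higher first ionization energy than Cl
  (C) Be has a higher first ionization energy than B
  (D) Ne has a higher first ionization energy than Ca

(C)

The general trend: first ionization energy increases across a period and decreases down a group.
(A) Xe (period 5, group 18) vs Sb (period 5, group 15): the stated order agrees with the simple trend.
(B) Ne (period 2, group 18) vs Cl (period 3, group 17): the stated order agrees with the simple trend.
(C) Be (period 2, group 2) vs B (period 2, group 13): the stated order contradicts the simple trend.
(D) Ne (period 2, group 18) vs Ca (period 4, group 2): the stated order agrees with the simple trend.
The exception is (C): removing B's lone 2p electron is easier than breaking Be's filled 2s².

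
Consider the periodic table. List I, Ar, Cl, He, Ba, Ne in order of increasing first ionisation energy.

Ba < I < Cl < Ar < Ne < He

First ionization energy rises across a period (greater Z_eff holds electrons more tightly) and falls down a group (valence electrons are farther from the nucleus).
These span different periods and groups, so the two trends combine.
I > Ba: relative to Ba, both the across-period and down-group shifts push I's first ionization energy up.
Cl > I: Cl sits above I in group 17, so the down-group effect alone puts Cl higher.
Ar > Cl: Ar lies to the right of Cl in period 3, so the across-period effect alone puts Ar higher.
Ne > Ar: Ne sits above Ar in group 18, so the down-group effect alone puts Ne higher.
He > Ne: He sits above Ne in group 18, so the down-group effect alone puts He higher.
For reference (kJ/mol): He 2372, Ne 2081, Cl 1251, Ar 1521, I 1008, Ba 503.
So from lowest to highest: Ba < I < Cl < Ar < Ne < He.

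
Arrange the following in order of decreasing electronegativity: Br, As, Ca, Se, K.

Br > Se > As > Ca > K

K is in period 4, group 1; Ca is in period 4, group 2; As is in period 4, group 15; Se is in period 4, group 16; Br is in period 4, group 17.
EN rises left→right (higher Z_eff, smaller atoms) and falls top→bottom (larger, more shielded atoms).
All lie in period 4, so electronegativity increases left to right.
So from highest to lowest: Br > Se > As > Ca > K.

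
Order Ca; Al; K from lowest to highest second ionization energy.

The second ionization energy removes an electron from the +1 ion. For each element: Ca⁺ still has 1 valence electron; Al⁺ still has 2 valence electrons; K⁺ is the bare [Ar] core.
Pulling an electron out of a noble-gas core costs far more than removing a remaining valence electron, so K sits at the high end of IE_2.
Valence configurations: Ca⁺ [Ar]4s¹, Al⁺ [Ne]3s².
The numbers (kJ/mol): Ca 1145, Al 1817, K 3052.
Putting it together, IE_2: Ca < Al < K.

Ca < Al < K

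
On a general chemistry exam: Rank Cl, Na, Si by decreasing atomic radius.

Na, Si, Cl

Na is in period 3, group 1; Si is in period 3, group 14; Cl is in period 3, group 17.
Radius decreases left→right (rising Z_eff, same n) and increases top→bottom (higher n).
All lie in period 3, so atomic radius increases right to left.
So from largest to smallest: Na > Si > Cl.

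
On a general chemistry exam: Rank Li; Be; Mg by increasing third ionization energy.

The third ionization energy removes an electron from the +2 ion. For each element: Li²⁺ is already 1 electron into the core; Be²⁺ is the bare [He] core; Mg²⁺ is the bare [Ne] core.
All of these are removing an electron from a noble-gas core or deeper; the smaller core (lower principal quantum number) is held far more tightly, and within a period the higher nuclear charge binds the same core more tightly.
The numbers (kJ/mol): Li 11815, Be 14849, Mg 7733.
Hence IE_3: Mg < Li < Be.

Mg < Li < Be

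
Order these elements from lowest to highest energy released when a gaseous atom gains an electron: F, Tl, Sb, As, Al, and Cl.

Tl, Al, As, Sb, F, Cl

Atoms with high Z_eff and room in the valence shell (especially the halogens) have the most exothermic electron affinities.
Neither a single period nor a single group — weigh both effects.
Al > Tl: they share group 13; the group trend gives Al the larger value.
As > Al: period and group pull opposite ways; the across-period shift dominates (78 vs 42 kJ/mol).
Sb > As: this pair runs against the simple trend — see the exception note.
F > Sb: relative to Sb, both the across-period and down-group shifts push F's electron affinity up.
Cl > F: this pair runs against the simple trend — see the exception note.
Note the exception: Sb has a higher electron affinity than As, contrary to the simple trend — both are half-filled np³, but the pairing/repulsion penalty for the added electron shrinks as the p orbitals become larger and more diffuse down the group, and for Sb that outweighs the weaker nuclear attraction.
Note the exception: Cl has a higher electron affinity than F, contrary to the simple trend — F's small 2p subshell makes the incoming electron feel strong e⁻–e⁻ repulsion, so Cl actually releases more energy on gaining an electron.
Tabulated electron affinity (kJ/mol): F 328, Al 42, Cl 349, As 78, Sb 103, Tl 19.
So from lowest to highest: Tl < Al < As < Sb < F < Cl.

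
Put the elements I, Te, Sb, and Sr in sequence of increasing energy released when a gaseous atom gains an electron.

Sr is in period 5, group 2; Sb is in period 5, group 15; Te is in period 5, group 16; I is in period 5, group 17.
Electron affinity generally becomes more exothermic across a period toward the halogens and less exothermic down a group.
All lie in period 5, so electron affinity increases left to right.
So from lowest to highest: Sr < Sb < Te < I.

Sr < Sb < Te < I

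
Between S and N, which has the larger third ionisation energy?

N

Consider each +2 ion: S²⁺ still has 4 valence electrons; N²⁺ still has 3 valence electrons.
All are still removing valence electrons, so compare the +2 ions as you would atoms: IE_3 generally rises across a period (higher Z_eff) and falls down a group (larger shell), subject to the usual subshell exceptions.
Valence configurations: S²⁺ [Ne]3s²3p², N²⁺ [He]2s²2p¹.
Approximate IE_3 values (kJ/mol): S 3357, N 4578.
Overall IE_3 order: S < N.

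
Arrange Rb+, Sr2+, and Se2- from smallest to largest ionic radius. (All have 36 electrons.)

Sr2+, Rb+, Se2-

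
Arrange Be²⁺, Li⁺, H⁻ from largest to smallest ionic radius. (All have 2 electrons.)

H⁻, Li⁺, Be²⁺

All of these have 2 electrons, so size is governed by nuclear charge alone: the more protons, the stronger the pull on the same electron cloud, and the smaller the ion.
Nuclear charges: Be²⁺ (Z=4), Li⁺ (Z=3), H⁻ (Z=1).
Largest to smallest: H⁻ > Li⁺ > Be²⁺.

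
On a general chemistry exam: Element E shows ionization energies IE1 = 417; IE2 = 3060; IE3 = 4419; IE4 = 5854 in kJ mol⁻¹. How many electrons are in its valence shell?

Look for the largest jump between consecutive ionization energies: IE2/IE1 ≈ 7.3, far larger than any earlier ratio.
That jump marks the point where a core electron is being removed. So the atom has 1 valence electron.

1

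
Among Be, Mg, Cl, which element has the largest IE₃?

After 2 electrons have been removed, what remains? Be²⁺ is the bare [He] core; Mg²⁺ is the bare [Ne] core; Cl²⁺ still has 5 valence electrons.
Breaking into a closed-shell core is much more expensive than removing a leftover valence electron — Mg and Be have the largest IE_3 here.
Tabulated IE_3 (kJ/mol): Be 14849, Mg 7733, Cl 3822.
Overall IE_3 order: Cl < Mg < Be.

Be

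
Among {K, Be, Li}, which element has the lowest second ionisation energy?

Be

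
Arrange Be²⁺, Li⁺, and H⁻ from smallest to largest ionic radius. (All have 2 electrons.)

All of these have 2 electrons, so size is governed by nuclear charge alone: the more protons, the stronger the pull on the same electron cloud, and the smaller the ion.
Nuclear charges: Be²⁺ (Z=4), Li⁺ (Z=3), H⁻ (Z=1).
Smallest to largest: Be²⁺ < Li⁺ < H⁻.

Be²⁺ < Li⁺ < H⁻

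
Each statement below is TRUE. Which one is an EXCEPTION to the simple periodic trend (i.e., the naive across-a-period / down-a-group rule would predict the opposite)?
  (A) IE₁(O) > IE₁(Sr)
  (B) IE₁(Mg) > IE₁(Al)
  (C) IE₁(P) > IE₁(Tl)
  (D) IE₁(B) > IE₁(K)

(B)

The general trend: first ionization energy increases across a period and decreases down a group.
(A) O (period 2, group 16) vs Sr (period 5, group 2): the stated order agrees with the simple trend.
(B) Mg (period 3, group 2) vs Al (period 3, group 13): the stated order contradicts the simple trend.
(C) P (period 3, group 15) vs Tl (period 6, group 13): the stated order agrees with the simple trend.
(D) B (period 2, group 13) vs K (period 4, group 1): the stated order agrees with the simple trend.
The exception is (B): Al's single 3p electron is easier to remove than one from Mg's filled 3s².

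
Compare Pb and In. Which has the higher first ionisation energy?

Pb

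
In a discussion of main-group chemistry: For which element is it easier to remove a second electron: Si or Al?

IE_2 is the cost of taking one more electron from the +1 cation: Si⁺ still has 3 valence electrons; Al⁺ still has 2 valence electrons.
All are still removing valence electrons, so compare the +1 ions as you would atoms: IE_2 generally rises across a period (higher Z_eff) and falls down a group (larger shell), subject to the usual subshell exceptions.
Valence configurations: Si⁺ [Ne]3s²3p¹, Al⁺ [Ne]3s².
Si⁺ loses a lone 3p electron whereas Al⁺ must break into a filled 3s² pair, so IE_2(Al) > IE_2(Si) even though Si has the higher nuclear charge.
The numbers (kJ/mol): Si 1577, Al 1817.
Putting it together, IE_2: Si < Al.

Si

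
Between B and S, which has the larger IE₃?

B

After 2 electrons have been removed, what remains? B²⁺ still has 1 valence electron; S²⁺ still has 4 valence electrons.
All are still removing valence electrons, so compare the +2 ions as you would atoms: IE_3 generally rises across a period (higher Z_eff) and falls down a group (larger shell), subject to the usual subshell exceptions.
Valence configurations: B²⁺ [He]2s¹, S²⁺ [Ne]3s²3p².
Approximate IE_3 values (kJ/mol): B 3660, S 3357.
Overall IE_3 order: S < B.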